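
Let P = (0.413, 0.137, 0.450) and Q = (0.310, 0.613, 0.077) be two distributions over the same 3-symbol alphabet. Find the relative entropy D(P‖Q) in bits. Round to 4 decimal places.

D(P‖Q) = Σ p·log₂(p/q).
  0.413·log₂(0.413/0.310) = 0.17093
  0.137·log₂(0.137/0.613) = -0.29615
  0.450·log₂(0.450/0.077) = 1.14615
D(P‖Q) = 1.0209 bits.

1.0209 bits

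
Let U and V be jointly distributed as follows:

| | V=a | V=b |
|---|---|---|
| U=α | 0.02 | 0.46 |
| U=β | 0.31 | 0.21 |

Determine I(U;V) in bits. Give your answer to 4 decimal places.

0.2889 bits

Marginals: p(U) = (0.4800, 0.5200), p(V) = (0.3300, 0.6700).
I(U;V) = H(U) + H(V) − H(U,V).
H(U) = 0.9988, H(V) = 0.9149, H(U,V) = 1.6248.
I(U;V) = 0.9988 + 0.9149 − 1.6248 = 0.2889 bits.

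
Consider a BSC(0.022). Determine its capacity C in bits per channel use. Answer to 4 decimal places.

0.8475 bits

Binary symmetric channel: C = 1 − h₂(ε) where h₂ is the binary entropy function.
h₂(0.022) = −0.022·log₂0.022 − 0.978·log₂0.978 = 0.1525.
C = 1 − 0.1525 = 0.8475 bits per channel use.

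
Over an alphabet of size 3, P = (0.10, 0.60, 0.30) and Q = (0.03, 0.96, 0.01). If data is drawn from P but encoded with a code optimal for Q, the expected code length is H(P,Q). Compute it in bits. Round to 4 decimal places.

H(P,Q) = −Σ p·log₂ q.
  −0.10·log₂(0.03) = 0.50589
  −0.60·log₂(0.96) = 0.03534
  −0.30·log₂(0.01) = 1.99316
H(P,Q) = 2.5344 bits.

2.5344 bits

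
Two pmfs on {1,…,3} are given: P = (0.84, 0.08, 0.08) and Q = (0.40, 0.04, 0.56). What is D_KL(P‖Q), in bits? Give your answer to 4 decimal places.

0.7545 bits

D(P‖Q) = Σ p·log₂(p/q).
  0.84·log₂(0.84/0.40) = 0.89913
  0.08·log₂(0.08/0.04) = 0.08000
  0.08·log₂(0.08/0.56) = -0.22459
D(P‖Q) = 0.7545 bits.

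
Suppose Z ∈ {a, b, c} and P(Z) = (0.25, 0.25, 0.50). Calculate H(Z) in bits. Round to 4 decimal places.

H(Z) = −Σ p·log₂ p.
  −(0.25)·log₂(0.25) = 0.50000
  −(0.25)·log₂(0.25) = 0.50000
  −(0.50)·log₂(0.50) = 0.50000
Sum: 0.50000 + 0.50000 + 0.50000 = 1.5000 bits.

1.5000 bits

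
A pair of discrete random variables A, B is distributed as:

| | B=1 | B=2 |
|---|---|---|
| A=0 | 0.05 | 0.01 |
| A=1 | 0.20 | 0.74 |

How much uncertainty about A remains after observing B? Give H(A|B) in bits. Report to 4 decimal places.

Marginals: p(A) = (0.0600, 0.9400), p(B) = (0.2500, 0.7500).
H(A|B) = Σ p(B) · H(A|B=·).
  B=1: p=0.2500, H(A|B=1) = 0.7219
  B=2: p=0.7500, H(A|B=2) = 0.1022
Weighted sum = 0.2571 bits.

0.2571 bits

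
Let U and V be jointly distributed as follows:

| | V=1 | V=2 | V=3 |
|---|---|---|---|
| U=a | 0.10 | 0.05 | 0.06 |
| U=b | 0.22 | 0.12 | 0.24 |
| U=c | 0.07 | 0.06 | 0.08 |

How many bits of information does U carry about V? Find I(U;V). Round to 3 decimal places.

Marginals: p(U) = (0.2100, 0.5800, 0.2100), p(V) = (0.3900, 0.2300, 0.3800).
I(U;V) = H(U) + H(V) − H(U,V).
H(U) = 1.4015, H(V) = 1.5479, H(U,V) = 2.9372.
I(U;V) = 1.4015 + 1.5479 − 2.9372 = 0.012 bits.

0.012 bits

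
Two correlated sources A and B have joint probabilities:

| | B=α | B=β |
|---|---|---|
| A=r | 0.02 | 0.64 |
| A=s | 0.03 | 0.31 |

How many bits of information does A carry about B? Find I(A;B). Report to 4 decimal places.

Marginals: p(A) = (0.6600, 0.3400), p(B) = (0.0500, 0.9500).
I(A;B) = Σ p(x,y)·log₂[p(x,y)/(p(x)p(y))].
  (r,α): 0.02·log₂(0.6061) = -0.01445
  (r,β): 0.64·log₂(1.0207) = 0.01895
  (s,α): 0.03·log₂(1.7647) = 0.02458
  (s,β): 0.31·log₂(0.9598) = -0.01837
Sum = 0.0107 bits.

0.0107 bits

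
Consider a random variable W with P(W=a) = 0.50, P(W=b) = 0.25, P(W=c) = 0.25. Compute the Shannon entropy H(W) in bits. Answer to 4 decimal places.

1.5000 bits

H(W) = −Σ p·log₂ p.
  −(0.50)·log₂(0.50) = 0.50000
  −(0.25)·log₂(0.25) = 0.50000
  −(0.25)·log₂(0.25) = 0.50000
Sum: 0.50000 + 0.50000 + 0.50000 = 1.5000 bits.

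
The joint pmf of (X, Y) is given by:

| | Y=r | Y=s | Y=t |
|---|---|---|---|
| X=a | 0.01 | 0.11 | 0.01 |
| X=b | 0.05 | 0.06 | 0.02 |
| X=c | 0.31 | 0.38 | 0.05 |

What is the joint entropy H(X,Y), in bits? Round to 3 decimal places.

H(X,Y) = −Σ p(x,y)·log₂ p(x,y) over all 9 cells.
  cell (a,r): −0.01·log₂0.01 = 0.0664
  cell (a,s): −0.11·log₂0.11 = 0.3503
  cell (a,t): −0.01·log₂0.01 = 0.0664
  cell (b,r): −0.05·log₂0.05 = 0.2161
  cell (b,s): −0.06·log₂0.06 = 0.2435
  cell (b,t): −0.02·log₂0.02 = 0.1129
  cell (c,r): −0.31·log₂0.31 = 0.5238
  cell (c,s): −0.38·log₂0.38 = 0.5305
  cell (c,t): −0.05·log₂0.05 = 0.2161
Sum = 2.326 bits.

2.326 bits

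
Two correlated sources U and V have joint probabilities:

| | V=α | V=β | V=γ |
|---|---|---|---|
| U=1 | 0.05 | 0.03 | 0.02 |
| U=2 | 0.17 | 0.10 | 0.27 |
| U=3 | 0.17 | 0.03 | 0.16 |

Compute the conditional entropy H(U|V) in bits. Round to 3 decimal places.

1.296 bits

Marginals: p(U) = (0.1000, 0.5400, 0.3600), p(V) = (0.3900, 0.1600, 0.4500).
H(U|V) = Σ p(V) · H(U|V=·).
  V=α: p=0.3900, H(U|V=α) = 1.4243
  V=β: p=0.1600, H(U|V=β) = 1.3294
  V=γ: p=0.4500, H(U|V=γ) = 1.1723
Weighted sum = 1.296 bits.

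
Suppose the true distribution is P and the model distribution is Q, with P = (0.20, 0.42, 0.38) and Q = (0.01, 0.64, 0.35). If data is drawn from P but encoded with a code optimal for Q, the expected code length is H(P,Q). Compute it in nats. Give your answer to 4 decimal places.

H(P,Q) = −Σ p·ln q.
  −0.20·ln(0.01) = 0.92103
  −0.42·ln(0.64) = 0.18744
  −0.38·ln(0.35) = 0.39893
H(P,Q) = 1.5074 nats.

1.5074 nats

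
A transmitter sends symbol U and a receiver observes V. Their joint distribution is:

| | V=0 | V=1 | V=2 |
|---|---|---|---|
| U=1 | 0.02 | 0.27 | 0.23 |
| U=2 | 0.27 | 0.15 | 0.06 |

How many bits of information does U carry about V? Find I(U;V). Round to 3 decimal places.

0.286 bits

Marginals: p(U) = (0.5200, 0.4800), p(V) = (0.2900, 0.4200, 0.2900).
I(U;V) = H(U) + H(V) − H(U,V).
H(U) = 0.9988, H(V) = 1.5615, H(U,V) = 2.2747.
I(U;V) = 0.9988 + 1.5615 − 2.2747 = 0.286 bits.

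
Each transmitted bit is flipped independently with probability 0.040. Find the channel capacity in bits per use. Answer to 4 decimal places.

Binary symmetric channel: C = 1 − h₂(ε) where h₂ is the binary entropy function.
h₂(0.040) = −0.040·log₂0.040 − 0.960·log₂0.960 = 0.2423.
C = 1 − 0.2423 = 0.7577 bits per channel use.

0.7577 bits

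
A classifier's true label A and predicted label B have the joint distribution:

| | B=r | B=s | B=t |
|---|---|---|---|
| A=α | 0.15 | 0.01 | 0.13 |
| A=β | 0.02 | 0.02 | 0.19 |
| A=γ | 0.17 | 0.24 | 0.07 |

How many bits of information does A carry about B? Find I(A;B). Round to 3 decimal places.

Marginals: p(A) = (0.2900, 0.2300, 0.4800), p(B) = (0.3400, 0.2700, 0.3900).
I(A;B) = Σ p(x,y)·log₂[p(x,y)/(p(x)p(y))].
  (α,r): 0.15·log₂(1.5213) = 0.0908
  (α,s): 0.01·log₂(0.1277) = -0.0297
  (α,t): 0.13·log₂(1.1494) = 0.0261
  (β,r): 0.02·log₂(0.2558) = -0.0393
  (β,s): 0.02·log₂(0.3221) = -0.0327
  (β,t): 0.19·log₂(2.1182) = 0.2057
  (γ,r): 0.17·log₂(1.0417) = 0.0100
  (γ,s): 0.24·log₂(1.8519) = 0.2134
  (γ,t): 0.07·log₂(0.3739) = -0.0993
Sum = 0.345 bits.

0.345 bits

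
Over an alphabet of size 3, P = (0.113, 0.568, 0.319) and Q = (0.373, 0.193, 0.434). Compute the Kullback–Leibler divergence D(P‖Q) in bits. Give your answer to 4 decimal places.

D(P‖Q) = Σ p·log₂(p/q).
  0.113·log₂(0.113/0.373) = -0.19468
  0.568·log₂(0.568/0.193) = 0.88454
  0.319·log₂(0.319/0.434) = -0.14168
D(P‖Q) = 0.5482 bits.

0.5482 bits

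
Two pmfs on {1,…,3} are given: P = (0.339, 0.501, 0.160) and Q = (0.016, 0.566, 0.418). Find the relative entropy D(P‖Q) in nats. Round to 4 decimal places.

0.8203 nats

D(P‖Q) = Σ p·ln(p/q).
  0.339·ln(0.339/0.016) = 1.03511
  0.501·ln(0.501/0.566) = -0.06112
  0.160·ln(0.160/0.418) = -0.15365
D(P‖Q) = 0.8203 nats.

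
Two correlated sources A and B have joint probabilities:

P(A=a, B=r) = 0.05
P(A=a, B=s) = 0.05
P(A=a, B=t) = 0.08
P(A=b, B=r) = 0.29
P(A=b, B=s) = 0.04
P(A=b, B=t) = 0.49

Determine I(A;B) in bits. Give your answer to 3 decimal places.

0.053 bits

Marginals: p(A) = (0.1800, 0.8200), p(B) = (0.3400, 0.0900, 0.5700).
I(A;B) = H(A) + H(B) − H(A,B).
H(A) = 0.6801, H(B) = 1.3041, H(A,B) = 1.9316.
I(A;B) = 0.6801 + 1.3041 − 1.9316 = 0.053 bits.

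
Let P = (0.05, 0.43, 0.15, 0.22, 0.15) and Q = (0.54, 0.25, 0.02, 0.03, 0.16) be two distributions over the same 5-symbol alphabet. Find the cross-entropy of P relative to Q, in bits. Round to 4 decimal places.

3.2606 bits

H(P,Q) = −Σ p·log₂ q.
  −0.05·log₂(0.54) = 0.04445
  −0.43·log₂(0.25) = 0.86000
  −0.15·log₂(0.02) = 0.84658
  −0.22·log₂(0.03) = 1.11296
  −0.15·log₂(0.16) = 0.39658
H(P,Q) = 3.2606 bits.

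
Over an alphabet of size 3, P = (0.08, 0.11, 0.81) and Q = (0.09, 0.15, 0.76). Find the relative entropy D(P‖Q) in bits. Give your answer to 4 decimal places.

D(P‖Q) = Σ p·log₂(p/q).
  0.08·log₂(0.08/0.09) = -0.01359
  0.11·log₂(0.11/0.15) = -0.04922
  0.81·log₂(0.81/0.76) = 0.07446
D(P‖Q) = 0.0116 bits.

0.0116 bits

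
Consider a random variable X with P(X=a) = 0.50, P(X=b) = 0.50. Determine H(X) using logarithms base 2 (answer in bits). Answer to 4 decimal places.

1.0000 bits

H(X) = −Σ p·log₂ p.
  −(0.50)·log₂(0.50) = 0.50000
  −(0.50)·log₂(0.50) = 0.50000
Sum: 0.50000 + 0.50000 = 1.0000 bits.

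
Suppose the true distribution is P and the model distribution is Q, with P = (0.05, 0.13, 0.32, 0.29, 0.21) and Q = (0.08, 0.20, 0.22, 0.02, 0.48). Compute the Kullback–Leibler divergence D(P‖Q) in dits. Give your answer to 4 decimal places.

0.2789 dits

D(P‖Q) = Σ p·log₁₀(p/q).
  0.05·log₁₀(0.05/0.08) = -0.01021
  0.13·log₁₀(0.13/0.20) = -0.02432
  0.32·log₁₀(0.32/0.22) = 0.05207
  0.29·log₁₀(0.29/0.02) = 0.33680
  0.21·log₁₀(0.21/0.48) = -0.07539
D(P‖Q) = 0.2789 dits.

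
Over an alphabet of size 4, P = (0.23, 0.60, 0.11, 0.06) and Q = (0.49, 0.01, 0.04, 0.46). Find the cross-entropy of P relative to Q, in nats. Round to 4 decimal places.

H(P,Q) = −Σ p·ln q.
  −0.23·ln(0.49) = 0.16407
  −0.60·ln(0.01) = 2.76310
  −0.11·ln(0.04) = 0.35408
  −0.06·ln(0.46) = 0.04659
H(P,Q) = 3.3278 nats.

3.3278 nats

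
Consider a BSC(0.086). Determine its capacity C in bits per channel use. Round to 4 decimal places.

0.5770 bits

Binary symmetric channel: C = 1 − h₂(ε) where h₂ is the binary entropy function.
h₂(0.086) = −0.086·log₂0.086 − 0.914·log₂0.914 = 0.4230.
C = 1 − 0.4230 = 0.5770 bits per channel use.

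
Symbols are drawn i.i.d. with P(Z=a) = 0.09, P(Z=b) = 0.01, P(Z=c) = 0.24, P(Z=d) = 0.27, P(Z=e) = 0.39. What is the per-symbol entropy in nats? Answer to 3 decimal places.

1.326 nats

H(Z) = −Σ p·ln p.
  −(0.09)·ln(0.09) = 0.2167
  −(0.01)·ln(0.01) = 0.0461
  −(0.24)·ln(0.24) = 0.3425
  −(0.27)·ln(0.27) = 0.3535
  −(0.39)·ln(0.39) = 0.3672
Sum: 0.2167 + 0.0461 + 0.3425 + 0.3535 + 0.3672 = 1.326 nats.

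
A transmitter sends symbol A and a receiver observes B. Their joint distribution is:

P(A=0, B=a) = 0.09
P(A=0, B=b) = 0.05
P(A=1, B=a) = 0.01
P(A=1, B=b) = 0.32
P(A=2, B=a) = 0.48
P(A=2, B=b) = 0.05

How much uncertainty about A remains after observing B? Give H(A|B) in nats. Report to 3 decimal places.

Chain rule: H(A|B) = H(A,B) − H(B).
Marginals: p(A) = (0.1400, 0.3300, 0.5300), p(B) = (0.5800, 0.4200).
H(A,B) = 1.2793 nats; H(B) = 0.6803 nats.
H(A|B) = 1.2793 − 0.6803 = 0.599 nats.

0.599 nats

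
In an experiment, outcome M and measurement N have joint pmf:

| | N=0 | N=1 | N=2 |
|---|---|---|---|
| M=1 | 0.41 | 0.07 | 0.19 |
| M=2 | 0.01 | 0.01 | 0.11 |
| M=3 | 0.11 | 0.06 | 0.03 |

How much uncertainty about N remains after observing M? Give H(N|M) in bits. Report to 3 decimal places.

1.246 bits

Marginals: p(M) = (0.6700, 0.1300, 0.2000), p(N) = (0.5300, 0.1400, 0.3300).
H(N|M) = Σ p(M) · H(N|M=·).
  M=1: p=0.6700, H(N|M=1) = 1.2896
  M=2: p=0.1300, H(N|M=2) = 0.7732
  M=3: p=0.2000, H(N|M=3) = 1.4060
Weighted sum = 1.246 bits.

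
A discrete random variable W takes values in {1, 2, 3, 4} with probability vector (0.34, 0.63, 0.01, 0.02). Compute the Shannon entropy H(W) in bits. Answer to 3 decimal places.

H(W) = −Σ p·log₂ p.
  −(0.34)·log₂(0.34) = 0.5292
  −(0.63)·log₂(0.63) = 0.4199
  −(0.01)·log₂(0.01) = 0.0664
  −(0.02)·log₂(0.02) = 0.1129
Sum: 0.5292 + 0.4199 + 0.0664 + 0.1129 = 1.128 bits.

1.128 bits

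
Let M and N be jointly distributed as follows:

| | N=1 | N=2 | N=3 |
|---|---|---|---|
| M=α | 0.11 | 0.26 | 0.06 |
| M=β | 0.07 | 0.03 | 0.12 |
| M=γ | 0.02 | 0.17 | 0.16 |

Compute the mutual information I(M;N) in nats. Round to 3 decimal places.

0.129 nats

Marginals: p(M) = (0.4300, 0.2200, 0.3500), p(N) = (0.2000, 0.4600, 0.3400).
I(M;N) = H(M) + H(N) − H(M,N).
H(M) = 1.0635, H(N) = 1.0459, H(M,N) = 1.9803.
I(M;N) = 1.0635 + 1.0459 − 1.9803 = 0.129 nats.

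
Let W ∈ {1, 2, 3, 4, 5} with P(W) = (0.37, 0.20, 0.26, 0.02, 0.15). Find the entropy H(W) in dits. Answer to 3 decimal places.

H(W) = −Σ p·log₁₀ p.
  −(0.37)·log₁₀(0.37) = 0.1598
  −(0.20)·log₁₀(0.20) = 0.1398
  −(0.26)·log₁₀(0.26) = 0.1521
  −(0.02)·log₁₀(0.02) = 0.0340
  −(0.15)·log₁₀(0.15) = 0.1236
Sum: 0.1598 + 0.1398 + 0.1521 + 0.0340 + 0.1236 = 0.609 dits.

0.609 dits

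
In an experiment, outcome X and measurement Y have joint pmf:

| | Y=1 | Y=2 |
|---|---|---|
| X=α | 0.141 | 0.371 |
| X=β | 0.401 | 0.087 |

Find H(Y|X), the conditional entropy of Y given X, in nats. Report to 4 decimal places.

0.5301 nats

Chain rule: H(Y|X) = H(X,Y) − H(X).
Marginals: p(X) = (0.5120, 0.4880), p(Y) = (0.5420, 0.4580).
H(X,Y) = 1.2230 nats; H(X) = 0.6929 nats.
H(Y|X) = 1.2230 − 0.6929 = 0.5301 nats.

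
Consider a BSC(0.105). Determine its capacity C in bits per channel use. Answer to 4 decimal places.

0.5154 bits

Binary symmetric channel: C = 1 − h₂(ε) where h₂ is the binary entropy function.
h₂(0.105) = −0.105·log₂0.105 − 0.895·log₂0.895 = 0.4846.
C = 1 − 0.4846 = 0.5154 bits per channel use.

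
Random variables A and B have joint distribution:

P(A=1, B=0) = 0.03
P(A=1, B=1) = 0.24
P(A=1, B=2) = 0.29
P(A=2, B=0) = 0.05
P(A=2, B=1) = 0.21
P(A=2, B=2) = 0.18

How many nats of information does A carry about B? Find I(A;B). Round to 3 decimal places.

0.009 nats

Marginals: p(A) = (0.5600, 0.4400), p(B) = (0.0800, 0.4500, 0.4700).
I(A;B) = Σ p(x,y)·ln[p(x,y)/(p(x)p(y))].
  (1,0): 0.03·ln(0.6696) = -0.0120
  (1,1): 0.24·ln(0.9524) = -0.0117
  (1,2): 0.29·ln(1.1018) = 0.0281
  (2,0): 0.05·ln(1.4205) = 0.0175
  (2,1): 0.21·ln(1.0606) = 0.0124
  (2,2): 0.18·ln(0.8704) = -0.0250
Sum = 0.009 nats.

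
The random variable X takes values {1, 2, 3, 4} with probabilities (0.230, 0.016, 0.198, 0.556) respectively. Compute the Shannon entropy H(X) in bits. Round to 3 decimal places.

H(X) = −Σ p·log₂ p.
  −(0.230)·log₂(0.230) = 0.4877
  −(0.016)·log₂(0.016) = 0.0955
  −(0.198)·log₂(0.198) = 0.4626
  −(0.556)·log₂(0.556) = 0.4708
Sum: 0.4877 + 0.0955 + 0.4626 + 0.4708 = 1.517 bits.

1.517 bits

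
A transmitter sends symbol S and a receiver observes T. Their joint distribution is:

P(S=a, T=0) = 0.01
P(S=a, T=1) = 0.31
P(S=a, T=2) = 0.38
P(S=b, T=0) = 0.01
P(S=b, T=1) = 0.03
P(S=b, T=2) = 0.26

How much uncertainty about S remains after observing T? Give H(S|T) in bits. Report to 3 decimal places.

Marginals: p(S) = (0.7000, 0.3000), p(T) = (0.0200, 0.3400, 0.6400).
H(S|T) = Σ p(T) · H(S|T=·).
  T=0: p=0.0200, H(S|T=0) = 1.0000
  T=1: p=0.3400, H(S|T=1) = 0.4306
  T=2: p=0.6400, H(S|T=2) = 0.9745
Weighted sum = 0.790 bits.

0.790 bits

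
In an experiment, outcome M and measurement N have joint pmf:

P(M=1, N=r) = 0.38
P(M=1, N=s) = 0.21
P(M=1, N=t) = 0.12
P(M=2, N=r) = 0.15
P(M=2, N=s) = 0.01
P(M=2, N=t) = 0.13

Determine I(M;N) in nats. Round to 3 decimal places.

0.073 nats

Marginals: p(M) = (0.7100, 0.2900), p(N) = (0.5300, 0.2200, 0.2500).
I(M;N) = Σ p(x,y)·ln[p(x,y)/(p(x)p(y))].
  (1,r): 0.38·ln(1.0098) = 0.0037
  (1,s): 0.21·ln(1.3444) = 0.0622
  (1,t): 0.12·ln(0.6761) = -0.0470
  (2,r): 0.15·ln(0.9759) = -0.0037
  (2,s): 0.01·ln(0.1567) = -0.0185
  (2,t): 0.13·ln(1.7931) = 0.0759
Sum = 0.073 nats.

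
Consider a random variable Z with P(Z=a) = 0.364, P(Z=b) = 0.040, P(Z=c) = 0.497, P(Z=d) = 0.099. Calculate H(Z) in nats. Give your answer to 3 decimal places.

H(Z) = −Σ p·ln p.
  −(0.364)·ln(0.364) = 0.3679
  −(0.040)·ln(0.040) = 0.1288
  −(0.497)·ln(0.497) = 0.3475
  −(0.099)·ln(0.099) = 0.2290
Sum: 0.3679 + 0.1288 + 0.3475 + 0.2290 = 1.073 nats.

1.073 nats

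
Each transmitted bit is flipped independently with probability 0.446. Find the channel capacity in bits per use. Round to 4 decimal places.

Binary symmetric channel: C = 1 − h₂(ε) where h₂ is the binary entropy function.
h₂(0.446) = −0.446·log₂0.446 − 0.554·log₂0.554 = 0.9916.
C = 1 − 0.9916 = 0.0084 bits per channel use.

0.0084 bits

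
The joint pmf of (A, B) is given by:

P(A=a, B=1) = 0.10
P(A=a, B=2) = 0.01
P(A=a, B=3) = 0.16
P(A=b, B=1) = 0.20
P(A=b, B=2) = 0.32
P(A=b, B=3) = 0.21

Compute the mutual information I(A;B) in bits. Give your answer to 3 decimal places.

0.136 bits

Marginals: p(A) = (0.2700, 0.7300), p(B) = (0.3000, 0.3300, 0.3700).
I(A;B) = H(A) + H(B) − H(A,B).
H(A) = 0.8415, H(B) = 1.5796, H(A,B) = 2.2849.
I(A;B) = 0.8415 + 1.5796 − 2.2849 = 0.136 bits.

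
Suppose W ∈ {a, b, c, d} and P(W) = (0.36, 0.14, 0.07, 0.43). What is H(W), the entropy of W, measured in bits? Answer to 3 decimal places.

1.720 bits

H(W) = −Σ p·log₂ p.
  −(0.36)·log₂(0.36) = 0.5306
  −(0.14)·log₂(0.14) = 0.3971
  −(0.07)·log₂(0.07) = 0.2686
  −(0.43)·log₂(0.43) = 0.5236
Sum: 0.5306 + 0.3971 + 0.2686 + 0.5236 = 1.720 bits.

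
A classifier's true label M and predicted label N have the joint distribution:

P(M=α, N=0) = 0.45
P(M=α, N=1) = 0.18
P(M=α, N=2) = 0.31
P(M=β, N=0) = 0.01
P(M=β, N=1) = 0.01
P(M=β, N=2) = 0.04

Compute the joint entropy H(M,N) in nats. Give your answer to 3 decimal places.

H(M,N) = −Σ p(x,y)·ln p(x,y) over all 6 cells.
  cell (α,0): −0.45·ln0.45 = 0.3593
  cell (α,1): −0.18·ln0.18 = 0.3087
  cell (α,2): −0.31·ln0.31 = 0.3631
  cell (β,0): −0.01·ln0.01 = 0.0461
  cell (β,1): −0.01·ln0.01 = 0.0461
  cell (β,2): −0.04·ln0.04 = 0.1288
Sum = 1.252 nats.

1.252 nats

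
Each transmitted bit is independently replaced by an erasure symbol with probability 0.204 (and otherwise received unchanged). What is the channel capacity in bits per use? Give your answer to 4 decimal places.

0.7960 bits

Binary erasure channel: capacity C = 1 − ε.
C = 1 − 0.204 = 0.7960 bits per channel use.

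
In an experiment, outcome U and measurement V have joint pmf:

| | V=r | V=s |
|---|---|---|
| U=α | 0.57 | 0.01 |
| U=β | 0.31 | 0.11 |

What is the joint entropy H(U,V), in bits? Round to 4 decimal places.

1.4028 bits

H(U,V) = −Σ p(x,y)·log₂ p(x,y) over all 4 cells.
  cell (α,r): −0.57·log₂0.57 = 0.46225
  cell (α,s): −0.01·log₂0.01 = 0.06644
  cell (β,r): −0.31·log₂0.31 = 0.52379
  cell (β,s): −0.11·log₂0.11 = 0.35029
Sum = 1.4028 bits.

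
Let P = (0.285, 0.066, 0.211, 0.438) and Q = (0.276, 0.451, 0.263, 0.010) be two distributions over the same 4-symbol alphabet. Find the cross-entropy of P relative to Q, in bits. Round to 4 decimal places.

3.9217 bits

H(P,Q) = −Σ p·log₂ q.
  −0.285·log₂(0.276) = 0.52932
  −0.066·log₂(0.451) = 0.07582
  −0.211·log₂(0.263) = 0.40657
  −0.438·log₂(0.010) = 2.91001
H(P,Q) = 3.9217 bits.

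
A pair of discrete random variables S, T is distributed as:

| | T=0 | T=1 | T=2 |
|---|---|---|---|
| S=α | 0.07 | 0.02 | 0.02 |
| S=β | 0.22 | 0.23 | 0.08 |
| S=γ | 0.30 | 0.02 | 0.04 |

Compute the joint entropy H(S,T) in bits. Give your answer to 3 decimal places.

2.574 bits

H(S,T) = −Σ p(x,y)·log₂ p(x,y) over all 9 cells.
  cell (α,0): −0.07·log₂0.07 = 0.2686
  cell (α,1): −0.02·log₂0.02 = 0.1129
  cell (α,2): −0.02·log₂0.02 = 0.1129
  cell (β,0): −0.22·log₂0.22 = 0.4806
  cell (β,1): −0.23·log₂0.23 = 0.4877
  cell (β,2): −0.08·log₂0.08 = 0.2915
  cell (γ,0): −0.30·log₂0.30 = 0.5211
  cell (γ,1): −0.02·log₂0.02 = 0.1129
  cell (γ,2): −0.04·log₂0.04 = 0.1858
Sum = 2.574 bits.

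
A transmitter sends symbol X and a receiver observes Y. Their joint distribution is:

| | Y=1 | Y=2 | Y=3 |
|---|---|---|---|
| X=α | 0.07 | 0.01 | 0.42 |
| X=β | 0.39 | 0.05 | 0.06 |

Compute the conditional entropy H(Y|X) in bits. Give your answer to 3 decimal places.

0.850 bits

Marginals: p(X) = (0.5000, 0.5000), p(Y) = (0.4600, 0.0600, 0.4800).
H(Y|X) = Σ p(X) · H(Y|X=·).
  X=α: p=0.5000, H(Y|X=α) = 0.7213
  X=β: p=0.5000, H(Y|X=β) = 0.9789
Weighted sum = 0.850 bits.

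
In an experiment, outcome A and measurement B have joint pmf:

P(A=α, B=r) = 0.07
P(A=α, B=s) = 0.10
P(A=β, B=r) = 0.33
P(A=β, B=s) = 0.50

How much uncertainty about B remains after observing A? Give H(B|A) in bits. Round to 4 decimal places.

0.9709 bits

Chain rule: H(B|A) = H(A,B) − H(A).
Marginals: p(A) = (0.1700, 0.8300), p(B) = (0.4000, 0.6000).
H(A,B) = 1.6286 bits; H(A) = 0.6577 bits.
H(B|A) = 1.6286 − 0.6577 = 0.9709 bits.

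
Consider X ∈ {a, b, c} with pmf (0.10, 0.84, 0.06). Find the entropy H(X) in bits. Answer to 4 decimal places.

H(X) = −Σ p·log₂ p.
  −(0.10)·log₂(0.10) = 0.33219
  −(0.84)·log₂(0.84) = 0.21129
  −(0.06)·log₂(0.06) = 0.24353
Sum: 0.33219 + 0.21129 + 0.24353 = 0.7870 bits.

0.7870 bits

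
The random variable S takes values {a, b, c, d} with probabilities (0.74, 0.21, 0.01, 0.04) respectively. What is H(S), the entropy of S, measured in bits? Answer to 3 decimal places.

1.046 bits

H(S) = −Σ p·log₂ p.
  −(0.74)·log₂(0.74) = 0.3215
  −(0.21)·log₂(0.21) = 0.4728
  −(0.01)·log₂(0.01) = 0.0664
  −(0.04)·log₂(0.04) = 0.1858
Sum: 0.3215 + 0.4728 + 0.0664 + 0.1858 = 1.046 bits.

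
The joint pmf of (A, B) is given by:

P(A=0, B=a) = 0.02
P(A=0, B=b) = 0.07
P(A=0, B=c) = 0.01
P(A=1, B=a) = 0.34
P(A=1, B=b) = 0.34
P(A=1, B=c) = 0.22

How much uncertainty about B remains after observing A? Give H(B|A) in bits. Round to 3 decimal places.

Chain rule: H(B|A) = H(A,B) − H(A).
Marginals: p(A) = (0.1000, 0.9000), p(B) = (0.3600, 0.4100, 0.2300).
H(A,B) = 1.9868 bits; H(A) = 0.4690 bits.
H(B|A) = 1.9868 − 0.4690 = 1.518 bits.

1.518 bits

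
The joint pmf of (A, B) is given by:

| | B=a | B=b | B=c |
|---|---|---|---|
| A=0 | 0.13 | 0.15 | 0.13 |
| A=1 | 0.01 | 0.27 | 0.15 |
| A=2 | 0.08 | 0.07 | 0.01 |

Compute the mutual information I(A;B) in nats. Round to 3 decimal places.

0.130 nats

Marginals: p(A) = (0.4100, 0.4300, 0.1600), p(B) = (0.2200, 0.4900, 0.2900).
I(A;B) = Σ p(x,y)·ln[p(x,y)/(p(x)p(y))].
  (0,a): 0.13·ln(1.4412) = 0.0475
  (0,b): 0.15·ln(0.7466) = -0.0438
  (0,c): 0.13·ln(1.0934) = 0.0116
  (1,a): 0.01·ln(0.1057) = -0.0225
  (1,b): 0.27·ln(1.2814) = 0.0670
  (1,c): 0.15·ln(1.2029) = 0.0277
  (2,a): 0.08·ln(2.2727) = 0.0657
  (2,b): 0.07·ln(0.8929) = -0.0079
  (2,c): 0.01·ln(0.2155) = -0.0153
Sum = 0.130 nats.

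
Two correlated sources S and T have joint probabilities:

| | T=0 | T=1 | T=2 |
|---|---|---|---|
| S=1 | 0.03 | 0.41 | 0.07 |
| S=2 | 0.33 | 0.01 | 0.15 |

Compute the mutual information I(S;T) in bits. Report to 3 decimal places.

0.584 bits

Marginals: p(S) = (0.5100, 0.4900), p(T) = (0.3600, 0.4200, 0.2200).
I(S;T) = Σ p(x,y)·log₂[p(x,y)/(p(x)p(y))].
  (1,0): 0.03·log₂(0.1634) = -0.0784
  (1,1): 0.41·log₂(1.9141) = 0.3840
  (1,2): 0.07·log₂(0.6239) = -0.0476
  (2,0): 0.33·log₂(1.8707) = 0.2982
  (2,1): 0.01·log₂(0.0486) = -0.0436
  (2,2): 0.15·log₂(1.3915) = 0.0715
Sum = 0.584 bits.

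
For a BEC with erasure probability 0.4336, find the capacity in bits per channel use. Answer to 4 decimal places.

Binary erasure channel: capacity C = 1 − ε.
C = 1 − 0.4336 = 0.5664 bits per channel use.

0.5664 bits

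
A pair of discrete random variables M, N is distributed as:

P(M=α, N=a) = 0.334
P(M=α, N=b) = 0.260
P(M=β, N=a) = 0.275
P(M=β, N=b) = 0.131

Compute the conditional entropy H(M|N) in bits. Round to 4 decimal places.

0.9646 bits

Marginals: p(M) = (0.5940, 0.4060), p(N) = (0.6090, 0.3910).
H(M|N) = Σ p(N) · H(M|N=·).
  N=a: p=0.6090, H(M|N=a) = 0.9932
  N=b: p=0.3910, H(M|N=b) = 0.9200
Weighted sum = 0.9646 bits.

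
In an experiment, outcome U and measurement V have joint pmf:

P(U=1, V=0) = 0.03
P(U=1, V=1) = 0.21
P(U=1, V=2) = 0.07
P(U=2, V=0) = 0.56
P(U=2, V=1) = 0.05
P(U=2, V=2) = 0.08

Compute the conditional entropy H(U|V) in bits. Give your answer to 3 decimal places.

Chain rule: H(U|V) = H(U,V) − H(V).
Marginals: p(U) = (0.3100, 0.6900), p(V) = (0.5900, 0.2600, 0.1500).
H(U,V) = 1.8692 bits; H(V) = 1.3649 bits.
H(U|V) = 1.8692 − 1.3649 = 0.504 bits.

0.504 bits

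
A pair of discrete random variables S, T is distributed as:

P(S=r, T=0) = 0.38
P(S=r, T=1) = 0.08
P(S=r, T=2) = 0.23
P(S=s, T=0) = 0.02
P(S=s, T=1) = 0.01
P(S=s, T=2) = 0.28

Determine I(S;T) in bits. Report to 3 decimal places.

0.227 bits

Marginals: p(S) = (0.6900, 0.3100), p(T) = (0.4000, 0.0900, 0.5100).
I(S;T) = H(S) + H(T) − H(S,T).
H(S) = 0.8932, H(T) = 1.3369, H(S,T) = 2.0032.
I(S;T) = 0.8932 + 1.3369 − 2.0032 = 0.227 bits.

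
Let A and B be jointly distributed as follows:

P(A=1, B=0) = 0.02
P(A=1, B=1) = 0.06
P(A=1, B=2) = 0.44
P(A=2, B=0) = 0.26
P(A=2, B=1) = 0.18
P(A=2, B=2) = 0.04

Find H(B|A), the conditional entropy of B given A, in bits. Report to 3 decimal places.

1.015 bits

Marginals: p(A) = (0.5200, 0.4800), p(B) = (0.2800, 0.2400, 0.4800).
H(B|A) = Σ p(A) · H(B|A=·).
  A=1: p=0.5200, H(B|A=1) = 0.7442
  A=2: p=0.4800, H(B|A=2) = 1.3085
Weighted sum = 1.015 bits.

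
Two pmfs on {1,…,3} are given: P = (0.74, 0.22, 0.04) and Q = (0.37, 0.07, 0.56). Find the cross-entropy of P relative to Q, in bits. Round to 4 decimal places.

H(P,Q) = −Σ p·log₂ q.
  −0.74·log₂(0.37) = 1.06146
  −0.22·log₂(0.07) = 0.84403
  −0.04·log₂(0.56) = 0.03346
H(P,Q) = 1.9389 bits.

1.9389 bits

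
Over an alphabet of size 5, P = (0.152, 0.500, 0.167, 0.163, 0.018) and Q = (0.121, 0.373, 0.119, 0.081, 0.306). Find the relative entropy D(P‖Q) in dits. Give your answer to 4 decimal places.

D(P‖Q) = Σ p·log₁₀(p/q).
  0.152·log₁₀(0.152/0.121) = 0.01506
  0.500·log₁₀(0.500/0.373) = 0.06363
  0.167·log₁₀(0.167/0.119) = 0.02458
  0.163·log₁₀(0.163/0.081) = 0.04950
  0.018·log₁₀(0.018/0.306) = -0.02215
D(P‖Q) = 0.1306 dits.

0.1306 dits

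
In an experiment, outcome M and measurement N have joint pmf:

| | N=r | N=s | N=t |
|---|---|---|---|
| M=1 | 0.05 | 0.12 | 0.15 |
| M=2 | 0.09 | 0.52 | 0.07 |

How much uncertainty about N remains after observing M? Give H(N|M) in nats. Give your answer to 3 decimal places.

Marginals: p(M) = (0.3200, 0.6800), p(N) = (0.1400, 0.6400, 0.2200).
H(N|M) = Σ p(M) · H(N|M=·).
  M=1: p=0.3200, H(N|M=1) = 1.0130
  M=2: p=0.6800, H(N|M=2) = 0.7068
Weighted sum = 0.805 nats.

0.805 nats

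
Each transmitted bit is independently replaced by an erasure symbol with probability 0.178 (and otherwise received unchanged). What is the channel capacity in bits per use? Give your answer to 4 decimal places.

Binary erasure channel: capacity C = 1 − ε.
C = 1 − 0.178 = 0.8220 bits per channel use.

0.8220 bits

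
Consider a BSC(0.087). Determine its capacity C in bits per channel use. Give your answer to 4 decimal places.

Binary symmetric channel: C = 1 − h₂(ε) where h₂ is the binary entropy function.
h₂(0.087) = −0.087·log₂0.087 − 0.913·log₂0.913 = 0.4264.
C = 1 − 0.4264 = 0.5736 bits per channel use.

0.5736 bits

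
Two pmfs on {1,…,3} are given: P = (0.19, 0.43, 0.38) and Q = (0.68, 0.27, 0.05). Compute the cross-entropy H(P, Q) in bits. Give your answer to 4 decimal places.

2.5603 bits

H(P,Q) = −Σ p·log₂ q.
  −0.19·log₂(0.68) = 0.10571
  −0.43·log₂(0.27) = 0.81226
  −0.38·log₂(0.05) = 1.64233
H(P,Q) = 2.5603 bits.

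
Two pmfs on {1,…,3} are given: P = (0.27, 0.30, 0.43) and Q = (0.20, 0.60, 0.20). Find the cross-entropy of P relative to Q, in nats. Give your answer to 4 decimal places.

H(P,Q) = −Σ p·ln q.
  −0.27·ln(0.20) = 0.43455
  −0.30·ln(0.60) = 0.15325
  −0.43·ln(0.20) = 0.69206
H(P,Q) = 1.2799 nats.

1.2799 nats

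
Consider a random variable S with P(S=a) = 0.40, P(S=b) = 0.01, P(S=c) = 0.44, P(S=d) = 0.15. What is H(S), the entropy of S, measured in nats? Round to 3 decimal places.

1.058 nats

H(S) = −Σ p·ln p.
  −(0.40)·ln(0.40) = 0.3665
  −(0.01)·ln(0.01) = 0.0461
  −(0.44)·ln(0.44) = 0.3612
  −(0.15)·ln(0.15) = 0.2846
Sum: 0.3665 + 0.0461 + 0.3612 + 0.2846 = 1.058 nats.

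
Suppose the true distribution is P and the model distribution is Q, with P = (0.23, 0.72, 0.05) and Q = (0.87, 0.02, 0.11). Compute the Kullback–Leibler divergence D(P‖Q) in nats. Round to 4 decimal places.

2.2347 nats

D(P‖Q) = Σ p·ln(p/q).
  0.23·ln(0.23/0.87) = -0.30600
  0.72·ln(0.72/0.02) = 2.58013
  0.05·ln(0.05/0.11) = -0.03942
D(P‖Q) = 2.2347 nats.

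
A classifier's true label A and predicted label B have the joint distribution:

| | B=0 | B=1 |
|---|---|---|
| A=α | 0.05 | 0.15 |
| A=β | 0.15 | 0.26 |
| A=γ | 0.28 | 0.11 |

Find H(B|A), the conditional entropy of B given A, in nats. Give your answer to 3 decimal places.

0.614 nats

Marginals: p(A) = (0.2000, 0.4100, 0.3900), p(B) = (0.4800, 0.5200).
H(B|A) = Σ p(A) · H(B|A=·).
  A=α: p=0.2000, H(B|A=α) = 0.5623
  A=β: p=0.4100, H(B|A=β) = 0.6567
  A=γ: p=0.3900, H(B|A=γ) = 0.5949
Weighted sum = 0.614 nats.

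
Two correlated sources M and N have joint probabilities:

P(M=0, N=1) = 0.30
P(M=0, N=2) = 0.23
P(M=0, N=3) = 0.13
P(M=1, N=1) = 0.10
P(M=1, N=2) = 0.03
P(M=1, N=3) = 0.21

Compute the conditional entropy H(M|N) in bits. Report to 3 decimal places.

0.785 bits

Marginals: p(M) = (0.6600, 0.3400), p(N) = (0.4000, 0.2600, 0.3400).
H(M|N) = Σ p(N) · H(M|N=·).
  N=1: p=0.4000, H(M|N=1) = 0.8113
  N=2: p=0.2600, H(M|N=2) = 0.5159
  N=3: p=0.3400, H(M|N=3) = 0.9597
Weighted sum = 0.785 bits.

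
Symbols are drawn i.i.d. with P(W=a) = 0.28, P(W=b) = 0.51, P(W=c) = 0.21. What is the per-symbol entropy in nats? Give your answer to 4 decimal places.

H(W) = −Σ p·ln p.
  −(0.28)·ln(0.28) = 0.35643
  −(0.51)·ln(0.51) = 0.34341
  −(0.21)·ln(0.21) = 0.32774
Sum: 0.35643 + 0.34341 + 0.32774 = 1.0276 nats.

1.0276 nats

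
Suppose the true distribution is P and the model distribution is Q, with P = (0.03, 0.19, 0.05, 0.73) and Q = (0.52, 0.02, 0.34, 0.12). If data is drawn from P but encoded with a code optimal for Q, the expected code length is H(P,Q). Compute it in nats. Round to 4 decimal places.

2.3646 nats

H(P,Q) = −Σ p·ln q.
  −0.03·ln(0.52) = 0.01962
  −0.19·ln(0.02) = 0.74328
  −0.05·ln(0.34) = 0.05394
  −0.73·ln(0.12) = 1.54779
H(P,Q) = 2.3646 nats.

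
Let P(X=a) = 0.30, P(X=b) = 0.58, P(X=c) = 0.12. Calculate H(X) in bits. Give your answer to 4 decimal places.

1.3440 bits

H(X) = −Σ p·log₂ p.
  −(0.30)·log₂(0.30) = 0.52109
  −(0.58)·log₂(0.58) = 0.45581
  −(0.12)·log₂(0.12) = 0.36707
Sum: 0.52109 + 0.45581 + 0.36707 = 1.3440 bits.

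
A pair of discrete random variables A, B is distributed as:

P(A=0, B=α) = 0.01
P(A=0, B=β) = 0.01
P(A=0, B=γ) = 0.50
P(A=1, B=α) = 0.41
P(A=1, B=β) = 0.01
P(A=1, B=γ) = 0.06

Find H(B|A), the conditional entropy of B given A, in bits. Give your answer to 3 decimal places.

0.471 bits

Marginals: p(A) = (0.5200, 0.4800), p(B) = (0.4200, 0.0200, 0.5600).
H(B|A) = Σ p(A) · H(B|A=·).
  A=0: p=0.5200, H(B|A=0) = 0.2737
  A=1: p=0.4800, H(B|A=1) = 0.6856
Weighted sum = 0.471 bits.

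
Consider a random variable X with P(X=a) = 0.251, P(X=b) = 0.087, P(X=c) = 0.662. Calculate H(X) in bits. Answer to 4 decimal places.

1.2010 bits

H(X) = −Σ p·log₂ p.
  −(0.251)·log₂(0.251) = 0.50055
  −(0.087)·log₂(0.087) = 0.30649
  −(0.662)·log₂(0.662) = 0.39395
Sum: 0.50055 + 0.30649 + 0.39395 = 1.2010 bits.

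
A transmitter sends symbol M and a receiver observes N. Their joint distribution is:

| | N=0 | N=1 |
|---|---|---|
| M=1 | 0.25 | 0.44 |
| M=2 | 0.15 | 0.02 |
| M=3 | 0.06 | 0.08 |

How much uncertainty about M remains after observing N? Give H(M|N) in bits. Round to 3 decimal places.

Marginals: p(M) = (0.6900, 0.1700, 0.1400), p(N) = (0.4600, 0.5400).
H(M|N) = Σ p(N) · H(M|N=·).
  N=0: p=0.4600, H(M|N=0) = 1.3886
  N=1: p=0.5400, H(M|N=1) = 0.8250
Weighted sum = 1.084 bits.

1.084 bits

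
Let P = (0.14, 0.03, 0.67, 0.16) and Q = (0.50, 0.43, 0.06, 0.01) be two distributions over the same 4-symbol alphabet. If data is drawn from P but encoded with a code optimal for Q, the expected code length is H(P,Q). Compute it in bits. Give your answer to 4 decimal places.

3.9590 bits

H(P,Q) = −Σ p·log₂ q.
  −0.14·log₂(0.50) = 0.14000
  −0.03·log₂(0.43) = 0.03653
  −0.67·log₂(0.06) = 2.71946
  −0.16·log₂(0.01) = 1.06302
H(P,Q) = 3.9590 bits.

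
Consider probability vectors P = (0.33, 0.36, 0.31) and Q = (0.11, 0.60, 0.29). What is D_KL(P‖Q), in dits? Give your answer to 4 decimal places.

0.0866 dits

D(P‖Q) = Σ p·log₁₀(p/q).
  0.33·log₁₀(0.33/0.11) = 0.15745
  0.36·log₁₀(0.36/0.60) = -0.07987
  0.31·log₁₀(0.31/0.29) = 0.00898
D(P‖Q) = 0.0866 dits.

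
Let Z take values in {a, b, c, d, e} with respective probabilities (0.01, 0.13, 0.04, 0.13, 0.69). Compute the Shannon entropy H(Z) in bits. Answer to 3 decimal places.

H(Z) = −Σ p·log₂ p.
  −(0.01)·log₂(0.01) = 0.0664
  −(0.13)·log₂(0.13) = 0.3826
  −(0.04)·log₂(0.04) = 0.1858
  −(0.13)·log₂(0.13) = 0.3826
  −(0.69)·log₂(0.69) = 0.3694
Sum: 0.0664 + 0.3826 + 0.1858 + 0.3826 + 0.3694 = 1.387 bits.

1.387 bits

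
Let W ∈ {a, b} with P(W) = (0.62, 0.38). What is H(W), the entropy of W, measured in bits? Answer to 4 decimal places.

H(W) = −Σ p·log₂ p.
  −(0.62)·log₂(0.62) = 0.42759
  −(0.38)·log₂(0.38) = 0.53045
Sum: 0.42759 + 0.53045 = 0.9580 bits.

0.9580 bits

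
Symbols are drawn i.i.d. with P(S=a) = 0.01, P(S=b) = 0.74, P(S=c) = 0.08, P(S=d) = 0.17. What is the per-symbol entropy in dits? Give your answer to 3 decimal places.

0.335 dits

H(S) = −Σ p·log₁₀ p.
  −(0.01)·log₁₀(0.01) = 0.0200
  −(0.74)·log₁₀(0.74) = 0.0968
  −(0.08)·log₁₀(0.08) = 0.0878
  −(0.17)·log₁₀(0.17) = 0.1308
Sum: 0.0200 + 0.0968 + 0.0878 + 0.1308 = 0.335 dits.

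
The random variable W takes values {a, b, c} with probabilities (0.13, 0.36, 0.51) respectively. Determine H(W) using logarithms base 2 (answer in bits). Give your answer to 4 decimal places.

H(W) = −Σ p·log₂ p.
  −(0.13)·log₂(0.13) = 0.38264
  −(0.36)·log₂(0.36) = 0.53062
  −(0.51)·log₂(0.51) = 0.49543
Sum: 0.38264 + 0.53062 + 0.49543 = 1.4087 bits.

1.4087 bits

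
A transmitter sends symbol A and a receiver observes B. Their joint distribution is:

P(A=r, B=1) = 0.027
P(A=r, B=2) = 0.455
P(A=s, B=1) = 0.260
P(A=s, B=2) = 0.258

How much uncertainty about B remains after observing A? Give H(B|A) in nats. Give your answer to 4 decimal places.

0.4631 nats

Chain rule: H(B|A) = H(A,B) − H(A).
Marginals: p(A) = (0.4820, 0.5180), p(B) = (0.2870, 0.7130).
H(A,B) = 1.1556 nats; H(A) = 0.6925 nats.
H(B|A) = 1.1556 − 0.6925 = 0.4631 nats.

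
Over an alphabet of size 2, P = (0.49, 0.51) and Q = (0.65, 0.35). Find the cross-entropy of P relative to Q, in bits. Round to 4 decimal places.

H(P,Q) = −Σ p·log₂ q.
  −0.49·log₂(0.65) = 0.30453
  −0.51·log₂(0.35) = 0.77243
H(P,Q) = 1.0770 bits.

1.0770 bits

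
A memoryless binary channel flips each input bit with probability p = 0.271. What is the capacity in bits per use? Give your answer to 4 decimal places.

0.1571 bits

Binary symmetric channel: C = 1 − h₂(ε) where h₂ is the binary entropy function.
h₂(0.271) = −0.271·log₂0.271 − 0.729·log₂0.729 = 0.8429.
C = 1 − 0.8429 = 0.1571 bits per channel use.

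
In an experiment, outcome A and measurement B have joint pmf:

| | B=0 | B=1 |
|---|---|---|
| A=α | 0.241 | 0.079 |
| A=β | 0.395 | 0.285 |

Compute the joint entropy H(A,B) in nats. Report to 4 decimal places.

1.2681 nats

H(A,B) = −Σ p(x,y)·ln p(x,y) over all 4 cells.
  cell (α,0): −0.241·ln0.241 = 0.34293
  cell (α,1): −0.079·ln0.079 = 0.20053
  cell (β,0): −0.395·ln0.395 = 0.36690
  cell (β,1): −0.285·ln0.285 = 0.35775
Sum = 1.2681 nats.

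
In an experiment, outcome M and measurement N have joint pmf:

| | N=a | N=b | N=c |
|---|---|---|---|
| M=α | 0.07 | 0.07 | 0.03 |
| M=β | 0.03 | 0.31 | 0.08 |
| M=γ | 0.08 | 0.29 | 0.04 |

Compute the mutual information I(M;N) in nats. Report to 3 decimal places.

0.055 nats

Marginals: p(M) = (0.1700, 0.4200, 0.4100), p(N) = (0.1800, 0.6700, 0.1500).
I(M;N) = Σ p(x,y)·ln[p(x,y)/(p(x)p(y))].
  (α,a): 0.07·ln(2.2876) = 0.0579
  (α,b): 0.07·ln(0.6146) = -0.0341
  (α,c): 0.03·ln(1.1765) = 0.0049
  (β,a): 0.03·ln(0.3968) = -0.0277
  (β,b): 0.31·ln(1.1016) = 0.0300
  (β,c): 0.08·ln(1.2698) = 0.0191
  (γ,a): 0.08·ln(1.0840) = 0.0065
  (γ,b): 0.29·ln(1.0557) = 0.0157
  (γ,c): 0.04·ln(0.6504) = -0.0172
Sum = 0.055 nats.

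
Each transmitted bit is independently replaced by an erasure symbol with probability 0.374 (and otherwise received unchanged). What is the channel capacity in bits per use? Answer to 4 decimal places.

Binary erasure channel: capacity C = 1 − ε.
C = 1 − 0.374 = 0.6260 bits per channel use.

0.6260 bits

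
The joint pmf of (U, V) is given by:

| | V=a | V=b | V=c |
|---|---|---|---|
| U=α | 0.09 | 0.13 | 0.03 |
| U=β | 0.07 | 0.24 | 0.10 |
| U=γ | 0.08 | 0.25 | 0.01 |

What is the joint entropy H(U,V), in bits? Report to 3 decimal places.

H(U,V) = −Σ p(x,y)·log₂ p(x,y) over all 9 cells.
  cell (α,a): −0.09·log₂0.09 = 0.3127
  cell (α,b): −0.13·log₂0.13 = 0.3826
  cell (α,c): −0.03·log₂0.03 = 0.1518
  cell (β,a): −0.07·log₂0.07 = 0.2686
  cell (β,b): −0.24·log₂0.24 = 0.4941
  cell (β,c): −0.10·log₂0.10 = 0.3322
  cell (γ,a): −0.08·log₂0.08 = 0.2915
  cell (γ,b): −0.25·log₂0.25 = 0.5000
  cell (γ,c): −0.01·log₂0.01 = 0.0664
Sum = 2.800 bits.

2.800 bits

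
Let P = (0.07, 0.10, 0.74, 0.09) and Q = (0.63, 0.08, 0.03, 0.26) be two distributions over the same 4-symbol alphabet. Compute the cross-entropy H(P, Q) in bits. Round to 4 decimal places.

H(P,Q) = −Σ p·log₂ q.
  −0.07·log₂(0.63) = 0.04666
  −0.10·log₂(0.08) = 0.36439
  −0.74·log₂(0.03) = 3.74358
  −0.09·log₂(0.26) = 0.17491
H(P,Q) = 4.3295 bits.

4.3295 bits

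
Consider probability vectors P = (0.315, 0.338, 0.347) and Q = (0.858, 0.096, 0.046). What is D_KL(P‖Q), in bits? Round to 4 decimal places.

D(P‖Q) = Σ p·log₂(p/q).
  0.315·log₂(0.315/0.858) = -0.45537
  0.338·log₂(0.338/0.096) = 0.61378
  0.347·log₂(0.347/0.046) = 1.01158
D(P‖Q) = 1.1700 bits.

1.1700 bits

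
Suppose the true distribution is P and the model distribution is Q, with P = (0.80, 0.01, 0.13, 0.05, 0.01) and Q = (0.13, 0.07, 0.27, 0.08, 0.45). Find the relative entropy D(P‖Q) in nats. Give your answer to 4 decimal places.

1.2776 nats

D(P‖Q) = Σ p·ln(p/q).
  0.80·ln(0.80/0.13) = 1.45366
  0.01·ln(0.01/0.07) = -0.01946
  0.13·ln(0.13/0.27) = -0.09502
  0.05·ln(0.05/0.08) = -0.02350
  0.01·ln(0.01/0.45) = -0.03807
D(P‖Q) = 1.2776 nats.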